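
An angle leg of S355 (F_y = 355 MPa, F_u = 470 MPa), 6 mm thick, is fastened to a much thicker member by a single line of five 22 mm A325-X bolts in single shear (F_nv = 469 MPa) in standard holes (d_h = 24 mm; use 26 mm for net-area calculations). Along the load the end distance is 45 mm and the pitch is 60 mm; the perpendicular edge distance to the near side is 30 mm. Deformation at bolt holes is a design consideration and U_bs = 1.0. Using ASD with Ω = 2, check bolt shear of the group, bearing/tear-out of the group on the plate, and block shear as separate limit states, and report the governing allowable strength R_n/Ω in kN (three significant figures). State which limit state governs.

166 kN (block shear governs)

Bolt shear: A_b = π·22²/4 = 380.1 mm²; R_n = 469 × 380.1 × 5 × 1 / 1000 = 891.4 kN → 891.4 / 2 = 446 kN.
Bearing: edge l_c = 33, r_n = 111.7 kN; interior l_c = 36, r_n = 121.8 kN; R_n = 111.7 + 4·121.8 = 599 kN → 299 kN.
Block shear: A_gv = 1710, A_nv = 1008, A_nt = 102 mm²; R_n = min(0.6F_uA_nv, 0.6F_yA_gv) + U_bs·F_u·A_nt = 332.2 kN → 166 kN.
Block shear governs: 166 kN.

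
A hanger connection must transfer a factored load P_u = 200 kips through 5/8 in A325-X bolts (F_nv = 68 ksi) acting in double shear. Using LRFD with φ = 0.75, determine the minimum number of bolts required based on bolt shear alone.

A_b = π·0.625²/4 = 0.3068 in².
Per-bolt design strength φR_n = 0.75 × 68 × 0.3068 × 2 = 31.29 kips.
n ≥ 200 / 31.29 = 6.391 → use 7 bolts.

7 bolts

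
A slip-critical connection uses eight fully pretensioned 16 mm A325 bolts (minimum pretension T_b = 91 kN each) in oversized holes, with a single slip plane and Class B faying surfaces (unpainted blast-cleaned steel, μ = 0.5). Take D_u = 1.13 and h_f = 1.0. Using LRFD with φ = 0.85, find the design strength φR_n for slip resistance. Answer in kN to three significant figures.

R_n = μ · D_u · h_f · T_b · n_s · n_b = 0.5 × 1.13 × 1.0 × 91 × 1 × 8 = 411.3 kN.
Design strength φR_n = 0.85 × 411.3 = 350 kN.

350 kN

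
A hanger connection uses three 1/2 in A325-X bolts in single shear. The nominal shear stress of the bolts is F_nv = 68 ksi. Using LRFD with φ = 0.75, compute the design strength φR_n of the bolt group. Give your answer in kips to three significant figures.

30 kips

A_b = π × 0.5² / 4 = 0.1963 in².
R_n = F_nv · A_b · n · n_s = 68 × 0.1963 × 3 × 1 = 40.06 kips.
Design strength φR_n = 0.75 × 40.06 = 30 kips.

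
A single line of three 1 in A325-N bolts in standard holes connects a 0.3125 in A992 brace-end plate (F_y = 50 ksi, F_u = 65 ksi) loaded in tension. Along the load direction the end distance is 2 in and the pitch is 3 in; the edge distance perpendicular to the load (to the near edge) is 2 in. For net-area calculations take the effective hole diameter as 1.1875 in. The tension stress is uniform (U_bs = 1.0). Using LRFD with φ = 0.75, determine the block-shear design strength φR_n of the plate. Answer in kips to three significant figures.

Shear plane L_v = 2 + 2·3 = 8 in; A_gv = 8 × 0.3125 = 2.5 in².
A_nv = (8 − 2.5·1.1875) × 0.3125 = 1.572 in².
A_nt = (2 − 0.5·1.1875) × 0.3125 = 0.4395 in².
0.6 F_u A_nv = 61.32 kips; 0.6 F_y A_gv = 75 kips → shear rupture governs the shear term.
R_n = 61.32 + 1.0 × 65 × 0.4395 = 89.88 kips.
Design strength φR_n = 0.75 × 89.88 = 67.4 kips.

67.4 kips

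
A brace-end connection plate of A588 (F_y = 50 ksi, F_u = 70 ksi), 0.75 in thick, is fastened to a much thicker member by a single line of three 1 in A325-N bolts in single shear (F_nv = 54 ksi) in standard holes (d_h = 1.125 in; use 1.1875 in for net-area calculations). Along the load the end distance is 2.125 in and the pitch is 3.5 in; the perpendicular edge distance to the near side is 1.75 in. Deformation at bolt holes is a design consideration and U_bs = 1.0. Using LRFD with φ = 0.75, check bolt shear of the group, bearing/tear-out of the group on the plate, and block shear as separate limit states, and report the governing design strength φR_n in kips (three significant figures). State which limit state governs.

95.4 kips (bolt shear governs)

Bolt shear: A_b = π·1²/4 = 0.7854 in²; R_n = 54 × 0.7854 × 3 × 1 = 127.2 kips → 0.75 × 127.2 = 95.4 kips.
Bearing: edge l_c = 1.562, r_n = 98.44 kips; interior l_c = 2.375, r_n = 126 kips; R_n = 98.44 + 2·126 = 350.4 kips → 263 kips.
Block shear: A_gv = 6.844, A_nv = 4.617, A_nt = 0.8672 in²; R_n = min(0.6F_uA_nv, 0.6F_yA_gv) + U_bs·F_u·A_nt = 254.6 kips → 191 kips.
Bolt shear governs: 95.4 kips.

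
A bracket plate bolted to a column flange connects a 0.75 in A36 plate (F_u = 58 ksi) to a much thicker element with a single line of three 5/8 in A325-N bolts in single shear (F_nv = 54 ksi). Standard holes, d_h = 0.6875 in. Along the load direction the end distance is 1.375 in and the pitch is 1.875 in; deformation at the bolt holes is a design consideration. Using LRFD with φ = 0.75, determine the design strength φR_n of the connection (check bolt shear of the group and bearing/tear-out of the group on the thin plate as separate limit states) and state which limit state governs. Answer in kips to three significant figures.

37.3 kips (bolt shear governs)

Bolt shear: A_b = π·0.625²/4 = 0.3068 in²; R_n = 54 × 0.3068 × 3 × 1 = 49.7 kips → 0.75 × 49.7 = 37.3 kips.
Bearing (1.2 l_c t F_u ≤ 2.4 d t F_u): upper limit = 2.4·0.625·0.75·58 = 65.25 kips.
  Edge l_c = 1.375 − 0.6875/2 = 1.031 → r_n = 53.83 kips; interior l_c = 1.875 − 0.6875 = 1.188 → r_n = 61.99 kips.
  R_n,bearing = 1·53.83 + 2·61.99 = 177.8 kips → 0.75 × 177.8 = 133 kips.
Bolt shear governs: 37.3 kips.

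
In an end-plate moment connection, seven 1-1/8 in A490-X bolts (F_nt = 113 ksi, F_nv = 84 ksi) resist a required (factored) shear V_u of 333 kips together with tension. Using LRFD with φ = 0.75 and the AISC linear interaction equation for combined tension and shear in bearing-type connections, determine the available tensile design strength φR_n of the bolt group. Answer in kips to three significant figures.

319 kips

A_b = π·1.125²/4 = 0.994 in²; f_rv = 333 / (7 × 0.994) = 47.86 ksi.
F'_nt = 1.3 F_nt − (F_nt / φF_nv) f_rv = 1.3·113 − (113/(0.75·84))·47.86 = 61.06 ksi, capped at F_nt → F'_nt = 61.06 ksi.
R_n = F'_nt · A_b · n = 61.06 × 0.994 × 7 = 424.9 kips.
Design strength φR_n = 0.75 × 424.9 = 319 kips.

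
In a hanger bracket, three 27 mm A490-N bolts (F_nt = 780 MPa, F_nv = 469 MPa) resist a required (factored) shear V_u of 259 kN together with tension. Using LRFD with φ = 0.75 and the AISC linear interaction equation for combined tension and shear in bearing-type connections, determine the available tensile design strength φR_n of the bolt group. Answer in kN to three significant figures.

876 kN

A_b = π·27²/4 = 572.6 mm²; f_rv = 259 × 1000 / (3 × 572.6) = 150.8 MPa.
F'_nt = 1.3 F_nt − (F_nt / φF_nv) f_rv = 1.3·780 − (780/(0.75·469))·150.8 = 679.6 MPa, capped at F_nt → F'_nt = 679.6 MPa.
R_n = F'_nt · A_b · n = 679.6 × 572.6 × 3 / 1000 = 1167 kN.
Design strength φR_n = 0.75 × 1167 = 876 kN.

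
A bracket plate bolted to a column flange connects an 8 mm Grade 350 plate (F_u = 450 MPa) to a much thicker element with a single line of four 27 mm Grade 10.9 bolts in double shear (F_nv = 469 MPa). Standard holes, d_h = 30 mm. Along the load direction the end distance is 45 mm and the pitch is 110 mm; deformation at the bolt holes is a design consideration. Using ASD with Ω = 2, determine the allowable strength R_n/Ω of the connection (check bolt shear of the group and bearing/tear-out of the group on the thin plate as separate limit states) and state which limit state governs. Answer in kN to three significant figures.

Bolt shear: A_b = π·27²/4 = 572.6 mm²; R_n = 469 × 572.6 × 4 × 2 / 1000 = 2148 kN → 2148 / 2 = 1070 kN.
Bearing (1.2 l_c t F_u ≤ 2.4 d t F_u): upper limit = 2.4·27·8·450 / 1000 = 233.3 kN.
  Edge l_c = 45 − 30/2 = 30 → r_n = 129.6 kN; interior l_c = 110 − 30 = 80 → r_n = 233.3 kN.
  R_n,bearing = 1·129.6 + 3·233.3 = 829.4 kN → 829.4 / 2 = 415 kN.
Bearing governs: 415 kN.

415 kN (bearing governs)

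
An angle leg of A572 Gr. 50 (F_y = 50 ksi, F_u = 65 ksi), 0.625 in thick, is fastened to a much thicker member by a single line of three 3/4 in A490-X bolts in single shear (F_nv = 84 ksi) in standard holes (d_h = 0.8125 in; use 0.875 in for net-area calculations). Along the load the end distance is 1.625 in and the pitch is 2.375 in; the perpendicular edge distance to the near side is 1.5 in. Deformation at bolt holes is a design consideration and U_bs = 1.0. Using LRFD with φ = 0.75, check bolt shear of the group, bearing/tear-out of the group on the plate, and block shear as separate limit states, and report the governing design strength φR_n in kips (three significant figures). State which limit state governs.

Bolt shear: A_b = π·0.75²/4 = 0.4418 in²; R_n = 84 × 0.4418 × 3 × 1 = 111.3 kips → 0.75 × 111.3 = 83.5 kips.
Bearing: edge l_c = 1.219, r_n = 59.41 kips; interior l_c = 1.562, r_n = 73.12 kips; R_n = 59.41 + 2·73.12 = 205.7 kips → 154 kips.
Block shear: A_gv = 3.984, A_nv = 2.617, A_nt = 0.6641 in²; R_n = min(0.6F_uA_nv, 0.6F_yA_gv) + U_bs·F_u·A_nt = 145.2 kips → 109 kips.
Bolt shear governs: 83.5 kips.

83.5 kips (bolt shear governs)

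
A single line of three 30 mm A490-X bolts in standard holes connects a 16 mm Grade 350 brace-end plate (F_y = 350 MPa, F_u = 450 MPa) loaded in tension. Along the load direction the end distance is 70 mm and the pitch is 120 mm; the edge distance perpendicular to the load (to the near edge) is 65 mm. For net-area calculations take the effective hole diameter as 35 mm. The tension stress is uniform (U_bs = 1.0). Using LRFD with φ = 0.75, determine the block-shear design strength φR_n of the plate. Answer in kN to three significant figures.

977 kN

Shear plane L_v = 70 + 2·120 = 310 mm; A_gv = 310 × 16 = 4960 mm².
A_nv = (310 − 2.5·35) × 16 = 3560 mm².
A_nt = (65 − 0.5·35) × 16 = 760 mm².
0.6 F_u A_nv = 961.2 kN; 0.6 F_y A_gv = 1042 kN → shear rupture governs the shear term.
R_n = 961.2 + 1.0 × 450 × 760 / 1000 = 1303 kN.
Design strength φR_n = 0.75 × 1303 = 977 kN.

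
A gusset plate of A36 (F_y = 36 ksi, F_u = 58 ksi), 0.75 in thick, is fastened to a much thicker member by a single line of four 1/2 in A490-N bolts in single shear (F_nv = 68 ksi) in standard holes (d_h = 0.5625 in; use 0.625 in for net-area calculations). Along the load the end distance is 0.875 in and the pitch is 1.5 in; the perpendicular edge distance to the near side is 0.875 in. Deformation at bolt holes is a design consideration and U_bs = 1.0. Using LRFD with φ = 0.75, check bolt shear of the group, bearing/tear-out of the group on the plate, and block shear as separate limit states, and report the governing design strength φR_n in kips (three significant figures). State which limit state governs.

40.1 kips (bolt shear governs)

Bolt shear: A_b = π·0.5²/4 = 0.1963 in²; R_n = 68 × 0.1963 × 4 × 1 = 53.41 kips → 0.75 × 53.41 = 40.1 kips.
Bearing: edge l_c = 0.5938, r_n = 30.99 kips; interior l_c = 0.9375, r_n = 48.94 kips; R_n = 30.99 + 3·48.94 = 177.8 kips → 133 kips.
Block shear: A_gv = 4.031, A_nv = 2.391, A_nt = 0.4219 in²; R_n = min(0.6F_uA_nv, 0.6F_yA_gv) + U_bs·F_u·A_nt = 107.7 kips → 80.7 kips.
Bolt shear governs: 40.1 kips.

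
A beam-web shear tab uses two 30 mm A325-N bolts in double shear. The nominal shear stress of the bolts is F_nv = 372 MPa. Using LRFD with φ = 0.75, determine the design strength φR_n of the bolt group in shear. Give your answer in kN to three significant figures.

A_b = π × 30² / 4 = 706.9 mm².
R_n = F_nv · A_b · n · n_s = 372 × 706.9 × 2 × 2 / 1000 = 1052 kN.
Design strength φR_n = 0.75 × 1052 = 789 kN.

789 kN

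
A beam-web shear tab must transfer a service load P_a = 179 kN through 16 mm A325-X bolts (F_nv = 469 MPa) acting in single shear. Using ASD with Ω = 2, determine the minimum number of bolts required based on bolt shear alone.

A_b = π·16²/4 = 201.1 mm².
Per-bolt allowable strength R_n/Ω = 469 × 201.1 × 1 / 1000 / 2 = 47.15 kN.
n ≥ 179 / 47.15 = 3.796 → use 4 bolts.

4 bolts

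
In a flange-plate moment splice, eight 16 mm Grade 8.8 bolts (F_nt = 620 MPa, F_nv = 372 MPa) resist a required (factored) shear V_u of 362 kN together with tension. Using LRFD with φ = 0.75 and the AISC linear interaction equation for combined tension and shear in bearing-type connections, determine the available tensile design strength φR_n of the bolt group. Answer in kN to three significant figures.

A_b = π·16²/4 = 201.1 mm²; f_rv = 362 × 1000 / (8 × 201.1) = 225.1 MPa.
F'_nt = 1.3 F_nt − (F_nt / φF_nv) f_rv = 1.3·620 − (620/(0.75·372))·225.1 = 305.9 MPa, capped at F_nt → F'_nt = 305.9 MPa.
R_n = F'_nt · A_b · n = 305.9 × 201.1 × 8 / 1000 = 492 kN.
Design strength φR_n = 0.75 × 492 = 369 kN.

369 kN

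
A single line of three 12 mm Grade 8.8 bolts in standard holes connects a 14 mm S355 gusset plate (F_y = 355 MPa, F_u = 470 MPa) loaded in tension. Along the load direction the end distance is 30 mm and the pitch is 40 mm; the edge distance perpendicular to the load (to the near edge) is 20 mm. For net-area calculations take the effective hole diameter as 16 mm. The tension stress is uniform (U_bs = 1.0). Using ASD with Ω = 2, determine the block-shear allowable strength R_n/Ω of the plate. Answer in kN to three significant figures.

Shear plane L_v = 30 + 2·40 = 110 mm; A_gv = 110 × 14 = 1540 mm².
A_nv = (110 − 2.5·16) × 14 = 980 mm².
A_nt = (20 − 0.5·16) × 14 = 168 mm².
0.6 F_u A_nv = 276.4 kN; 0.6 F_y A_gv = 328 kN → shear rupture governs the shear term.
R_n = 276.4 + 1.0 × 470 × 168 / 1000 = 355.3 kN.
Allowable strength R_n/Ω = 355.3 / 2 = 178 kN.

178 kN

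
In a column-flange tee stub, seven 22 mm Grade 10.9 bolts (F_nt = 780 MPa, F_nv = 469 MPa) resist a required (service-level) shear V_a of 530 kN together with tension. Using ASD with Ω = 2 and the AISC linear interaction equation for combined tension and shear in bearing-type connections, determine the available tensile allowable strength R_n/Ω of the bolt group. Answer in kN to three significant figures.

468 kN

A_b = π·22²/4 = 380.1 mm²; f_rv = 530 × 1000 / (7 × 380.1) = 199.2 MPa.
F'_nt = 1.3 F_nt − (Ω F_nt / F_nv) f_rv = 1.3·780 − (2·780/469)·199.2 = 351.5 MPa, capped at F_nt → F'_nt = 351.5 MPa.
R_n = F'_nt · A_b · n = 351.5 × 380.1 × 7 / 1000 = 935.3 kN.
Allowable strength R_n/Ω = 935.3 / 2 = 468 kN.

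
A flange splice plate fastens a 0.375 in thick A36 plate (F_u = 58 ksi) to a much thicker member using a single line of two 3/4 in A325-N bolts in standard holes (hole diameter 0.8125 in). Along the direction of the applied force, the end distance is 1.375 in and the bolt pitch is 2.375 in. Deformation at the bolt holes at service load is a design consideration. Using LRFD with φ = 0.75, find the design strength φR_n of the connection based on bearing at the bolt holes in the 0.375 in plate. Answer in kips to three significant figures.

48.3 kips

Per bolt r_n = 1.2 l_c t F_u ≤ 2.4 d t F_u; upper limit = 2.4 × 0.75 × 0.375 × 58 = 39.15 kips.
Edge bolt: l_c = 1.375 − 0.8125/2 = 0.9688 in → 1.2 × 0.9688 × 0.375 × 58 = 25.28 → r_n = 25.28 kips.
Interior bolts: l_c = 2.375 − 0.8125 = 1.562 in → 1.2 × 1.562 × 0.375 × 58 = 40.78 → r_n = 39.15 kips.
R_n = 1 × 25.28 + 1 × 39.15 = 64.43 kips.
Design strength φR_n = 0.75 × 64.43 = 48.3 kips.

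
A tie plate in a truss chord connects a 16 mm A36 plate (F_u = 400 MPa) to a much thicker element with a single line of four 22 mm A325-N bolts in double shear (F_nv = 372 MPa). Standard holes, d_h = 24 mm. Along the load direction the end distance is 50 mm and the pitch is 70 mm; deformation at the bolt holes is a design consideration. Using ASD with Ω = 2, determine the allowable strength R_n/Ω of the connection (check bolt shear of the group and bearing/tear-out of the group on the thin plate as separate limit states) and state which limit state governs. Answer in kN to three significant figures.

566 kN (bolt shear governs)

Bolt shear: A_b = π·22²/4 = 380.1 mm²; R_n = 372 × 380.1 × 4 × 2 / 1000 = 1131 kN → 1131 / 2 = 566 kN.
Bearing (1.2 l_c t F_u ≤ 2.4 d t F_u): upper limit = 2.4·22·16·400 / 1000 = 337.9 kN.
  Edge l_c = 50 − 24/2 = 38 → r_n = 291.8 kN; interior l_c = 70 − 24 = 46 → r_n = 337.9 kN.
  R_n,bearing = 1·291.8 + 3·337.9 = 1306 kN → 1306 / 2 = 653 kN.
Bolt shear governs: 566 kN.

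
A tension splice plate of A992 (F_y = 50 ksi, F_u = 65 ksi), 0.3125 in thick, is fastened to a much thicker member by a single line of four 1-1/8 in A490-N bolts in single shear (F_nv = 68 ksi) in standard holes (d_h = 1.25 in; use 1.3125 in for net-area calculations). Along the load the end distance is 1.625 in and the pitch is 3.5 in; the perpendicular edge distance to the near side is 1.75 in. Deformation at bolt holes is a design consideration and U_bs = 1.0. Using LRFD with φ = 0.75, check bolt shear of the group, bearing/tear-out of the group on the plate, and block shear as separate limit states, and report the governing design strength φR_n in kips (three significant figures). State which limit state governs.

Bolt shear: A_b = π·1.125²/4 = 0.994 in²; R_n = 68 × 0.994 × 4 × 1 = 270.4 kips → 0.75 × 270.4 = 203 kips.
Bearing: edge l_c = 1, r_n = 24.38 kips; interior l_c = 2.25, r_n = 54.84 kips; R_n = 24.38 + 3·54.84 = 188.9 kips → 142 kips.
Block shear: A_gv = 3.789, A_nv = 2.354, A_nt = 0.3418 in²; R_n = min(0.6F_uA_nv, 0.6F_yA_gv) + U_bs·F_u·A_nt = 114 kips → 85.5 kips.
Block shear governs: 85.5 kips.

85.5 kips (block shear governs)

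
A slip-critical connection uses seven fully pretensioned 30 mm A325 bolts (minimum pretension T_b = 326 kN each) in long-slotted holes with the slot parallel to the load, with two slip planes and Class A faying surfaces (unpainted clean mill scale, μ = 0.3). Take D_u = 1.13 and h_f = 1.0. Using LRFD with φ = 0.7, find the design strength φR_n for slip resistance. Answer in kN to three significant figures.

1080 kN

R_n = μ · D_u · h_f · T_b · n_s · n_b = 0.3 × 1.13 × 1.0 × 326 × 2 × 7 = 1547 kN.
Design strength φR_n = 0.7 × 1547 = 1080 kN.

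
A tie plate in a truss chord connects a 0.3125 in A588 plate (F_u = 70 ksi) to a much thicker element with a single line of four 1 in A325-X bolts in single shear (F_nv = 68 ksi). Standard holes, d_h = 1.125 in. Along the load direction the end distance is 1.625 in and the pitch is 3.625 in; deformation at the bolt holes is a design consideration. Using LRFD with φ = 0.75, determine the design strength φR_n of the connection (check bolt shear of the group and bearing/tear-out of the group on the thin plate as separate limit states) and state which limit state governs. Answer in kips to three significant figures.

Bolt shear: A_b = π·1²/4 = 0.7854 in²; R_n = 68 × 0.7854 × 4 × 1 = 213.6 kips → 0.75 × 213.6 = 160 kips.
Bearing (1.2 l_c t F_u ≤ 2.4 d t F_u): upper limit = 2.4·1·0.3125·70 = 52.5 kips.
  Edge l_c = 1.625 − 1.125/2 = 1.062 → r_n = 27.89 kips; interior l_c = 3.625 − 1.125 = 2.5 → r_n = 52.5 kips.
  R_n,bearing = 1·27.89 + 3·52.5 = 185.4 kips → 0.75 × 185.4 = 139 kips.
Bearing governs: 139 kips.

139 kips (bearing governs)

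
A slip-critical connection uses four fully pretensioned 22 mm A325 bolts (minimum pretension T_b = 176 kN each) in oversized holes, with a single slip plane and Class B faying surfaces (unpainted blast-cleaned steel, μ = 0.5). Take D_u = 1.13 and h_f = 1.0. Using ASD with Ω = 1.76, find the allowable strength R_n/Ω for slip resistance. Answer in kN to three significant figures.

R_n = μ · D_u · h_f · T_b · n_s · n_b = 0.5 × 1.13 × 1.0 × 176 × 1 × 4 = 397.8 kN.
Allowable strength R_n/Ω = 397.8 / 1.76 = 226 kN.

226 kN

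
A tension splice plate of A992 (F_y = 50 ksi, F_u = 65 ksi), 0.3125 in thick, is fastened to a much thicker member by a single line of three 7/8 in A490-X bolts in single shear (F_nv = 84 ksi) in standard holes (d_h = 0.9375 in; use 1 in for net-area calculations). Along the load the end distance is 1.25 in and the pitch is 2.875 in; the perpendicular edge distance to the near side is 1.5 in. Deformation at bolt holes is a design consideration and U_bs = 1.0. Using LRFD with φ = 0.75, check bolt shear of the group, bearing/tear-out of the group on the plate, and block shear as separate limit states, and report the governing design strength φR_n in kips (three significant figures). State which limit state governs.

56.4 kips (block shear governs)

Bolt shear: A_b = π·0.875²/4 = 0.6013 in²; R_n = 84 × 0.6013 × 3 × 1 = 151.5 kips → 0.75 × 151.5 = 114 kips.
Bearing: edge l_c = 0.7812, r_n = 19.04 kips; interior l_c = 1.938, r_n = 42.66 kips; R_n = 19.04 + 2·42.66 = 104.4 kips → 78.3 kips.
Block shear: A_gv = 2.188, A_nv = 1.406, A_nt = 0.3125 in²; R_n = min(0.6F_uA_nv, 0.6F_yA_gv) + U_bs·F_u·A_nt = 75.16 kips → 56.4 kips.
Block shear governs: 56.4 kips.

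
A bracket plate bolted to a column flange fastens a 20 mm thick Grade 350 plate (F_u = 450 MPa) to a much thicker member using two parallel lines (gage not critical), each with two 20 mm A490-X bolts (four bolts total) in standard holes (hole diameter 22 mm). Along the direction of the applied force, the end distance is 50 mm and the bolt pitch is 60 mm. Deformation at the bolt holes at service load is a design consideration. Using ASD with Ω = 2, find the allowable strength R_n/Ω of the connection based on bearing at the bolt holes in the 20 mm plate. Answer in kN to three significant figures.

Per bolt r_n = 1.2 l_c t F_u ≤ 2.4 d t F_u; upper limit = 2.4 × 20 × 20 × 450 / 1000 = 432 kN.
Edge bolt: l_c = 50 − 22/2 = 39 mm → 1.2 × 39 × 20 × 450 / 1000 = 421.2 → r_n = 421.2 kN.
Interior bolts: l_c = 60 − 22 = 38 mm → 1.2 × 38 × 20 × 450 / 1000 = 410.4 → r_n = 410.4 kN.
R_n = 2 × 421.2 + 2 × 410.4 = 1663 kN.
Allowable strength R_n/Ω = 1663 / 2 = 832 kN.

832 kN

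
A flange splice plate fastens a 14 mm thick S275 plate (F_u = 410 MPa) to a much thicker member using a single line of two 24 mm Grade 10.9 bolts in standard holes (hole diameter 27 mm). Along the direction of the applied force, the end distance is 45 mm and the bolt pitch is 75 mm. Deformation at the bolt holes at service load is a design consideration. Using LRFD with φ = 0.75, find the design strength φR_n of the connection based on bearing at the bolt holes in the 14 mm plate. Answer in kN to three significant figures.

Per bolt r_n = 1.2 l_c t F_u ≤ 2.4 d t F_u; upper limit = 2.4 × 24 × 14 × 410 / 1000 = 330.6 kN.
Edge bolt: l_c = 45 − 27/2 = 31.5 mm → 1.2 × 31.5 × 14 × 410 / 1000 = 217 → r_n = 217 kN.
Interior bolts: l_c = 75 − 27 = 48 mm → 1.2 × 48 × 14 × 410 / 1000 = 330.6 → r_n = 330.6 kN.
R_n = 1 × 217 + 1 × 330.6 = 547.6 kN.
Design strength φR_n = 0.75 × 547.6 = 411 kN.

411 kN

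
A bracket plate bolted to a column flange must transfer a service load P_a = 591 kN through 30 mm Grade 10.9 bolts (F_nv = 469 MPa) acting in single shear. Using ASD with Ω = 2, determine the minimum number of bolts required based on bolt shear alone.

A_b = π·30²/4 = 706.9 mm².
Per-bolt allowable strength R_n/Ω = 469 × 706.9 × 1 / 1000 / 2 = 165.8 kN.
n ≥ 591 / 165.8 = 3.565 → use 4 bolts.

4 bolts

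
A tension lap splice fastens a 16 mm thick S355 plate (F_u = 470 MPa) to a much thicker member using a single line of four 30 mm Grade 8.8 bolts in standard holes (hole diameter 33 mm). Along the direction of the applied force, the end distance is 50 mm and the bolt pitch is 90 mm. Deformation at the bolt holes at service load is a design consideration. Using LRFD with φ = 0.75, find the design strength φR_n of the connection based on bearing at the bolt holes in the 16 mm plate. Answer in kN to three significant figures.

Per bolt r_n = 1.2 l_c t F_u ≤ 2.4 d t F_u; upper limit = 2.4 × 30 × 16 × 470 / 1000 = 541.4 kN.
Edge bolt: l_c = 50 − 33/2 = 33.5 mm → 1.2 × 33.5 × 16 × 470 / 1000 = 302.3 → r_n = 302.3 kN.
Interior bolts: l_c = 90 − 33 = 57 mm → 1.2 × 57 × 16 × 470 / 1000 = 514.4 → r_n = 514.4 kN.
R_n = 1 × 302.3 + 3 × 514.4 = 1845 kN.
Design strength φR_n = 0.75 × 1845 = 1380 kN.

1380 kN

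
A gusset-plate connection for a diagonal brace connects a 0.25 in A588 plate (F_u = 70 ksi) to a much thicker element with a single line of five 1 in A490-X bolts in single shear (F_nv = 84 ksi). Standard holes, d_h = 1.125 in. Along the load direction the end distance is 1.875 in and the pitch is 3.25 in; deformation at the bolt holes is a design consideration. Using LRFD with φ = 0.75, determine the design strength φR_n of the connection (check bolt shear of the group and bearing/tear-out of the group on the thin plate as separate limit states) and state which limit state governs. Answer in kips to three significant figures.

Bolt shear: A_b = π·1²/4 = 0.7854 in²; R_n = 84 × 0.7854 × 5 × 1 = 329.9 kips → 0.75 × 329.9 = 247 kips.
Bearing (1.2 l_c t F_u ≤ 2.4 d t F_u): upper limit = 2.4·1·0.25·70 = 42 kips.
  Edge l_c = 1.875 − 1.125/2 = 1.312 → r_n = 27.56 kips; interior l_c = 3.25 − 1.125 = 2.125 → r_n = 42 kips.
  R_n,bearing = 1·27.56 + 4·42 = 195.6 kips → 0.75 × 195.6 = 147 kips.
Bearing governs: 147 kips.

147 kips (bearing governs)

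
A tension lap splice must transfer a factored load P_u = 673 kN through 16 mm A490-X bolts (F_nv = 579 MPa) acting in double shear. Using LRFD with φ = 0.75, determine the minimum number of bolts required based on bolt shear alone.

4 bolts

A_b = π·16²/4 = 201.1 mm².
Per-bolt design strength φR_n = 0.75 × 579 × 201.1 × 2 / 1000 = 174.6 kN.
n ≥ 673 / 174.6 = 3.854 → use 4 bolts.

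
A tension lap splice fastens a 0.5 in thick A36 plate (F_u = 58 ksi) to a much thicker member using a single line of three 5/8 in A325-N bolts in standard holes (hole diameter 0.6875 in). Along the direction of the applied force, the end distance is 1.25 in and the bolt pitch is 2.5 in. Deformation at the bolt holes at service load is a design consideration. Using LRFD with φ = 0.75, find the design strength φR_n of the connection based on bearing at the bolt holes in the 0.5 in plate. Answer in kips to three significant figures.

Per bolt r_n = 1.2 l_c t F_u ≤ 2.4 d t F_u; upper limit = 2.4 × 0.625 × 0.5 × 58 = 43.5 kips.
Edge bolt: l_c = 1.25 − 0.6875/2 = 0.9062 in → 1.2 × 0.9062 × 0.5 × 58 = 31.54 → r_n = 31.54 kips.
Interior bolts: l_c = 2.5 − 0.6875 = 1.812 in → 1.2 × 1.812 × 0.5 × 58 = 63.07 → r_n = 43.5 kips.
R_n = 1 × 31.54 + 2 × 43.5 = 118.5 kips.
Design strength φR_n = 0.75 × 118.5 = 88.9 kips.

88.9 kips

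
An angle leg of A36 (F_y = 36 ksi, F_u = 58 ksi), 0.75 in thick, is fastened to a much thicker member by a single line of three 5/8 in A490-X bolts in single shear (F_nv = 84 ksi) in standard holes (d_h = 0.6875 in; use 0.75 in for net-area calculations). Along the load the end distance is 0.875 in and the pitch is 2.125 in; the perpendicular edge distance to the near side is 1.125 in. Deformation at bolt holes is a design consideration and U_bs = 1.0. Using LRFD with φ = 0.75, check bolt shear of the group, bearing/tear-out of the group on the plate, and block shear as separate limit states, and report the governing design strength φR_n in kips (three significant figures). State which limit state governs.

Bolt shear: A_b = π·0.625²/4 = 0.3068 in²; R_n = 84 × 0.3068 × 3 × 1 = 77.31 kips → 0.75 × 77.31 = 58 kips.
Bearing: edge l_c = 0.5312, r_n = 27.73 kips; interior l_c = 1.438, r_n = 65.25 kips; R_n = 27.73 + 2·65.25 = 158.2 kips → 119 kips.
Block shear: A_gv = 3.844, A_nv = 2.438, A_nt = 0.5625 in²; R_n = min(0.6F_uA_nv, 0.6F_yA_gv) + U_bs·F_u·A_nt = 115.6 kips → 86.7 kips.
Bolt shear governs: 58 kips.

58 kips (bolt shear governs)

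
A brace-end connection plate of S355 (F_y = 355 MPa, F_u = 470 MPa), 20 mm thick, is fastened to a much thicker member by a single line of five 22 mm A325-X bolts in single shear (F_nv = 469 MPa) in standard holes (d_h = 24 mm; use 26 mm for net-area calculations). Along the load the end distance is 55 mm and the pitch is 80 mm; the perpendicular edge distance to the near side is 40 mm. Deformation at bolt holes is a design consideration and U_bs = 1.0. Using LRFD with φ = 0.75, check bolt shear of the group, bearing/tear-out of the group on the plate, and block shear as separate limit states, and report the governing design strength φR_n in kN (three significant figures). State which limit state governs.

Bolt shear: A_b = π·22²/4 = 380.1 mm²; R_n = 469 × 380.1 × 5 × 1 / 1000 = 891.4 kN → 0.75 × 891.4 = 669 kN.
Bearing: edge l_c = 43, r_n = 485 kN; interior l_c = 56, r_n = 496.3 kN; R_n = 485 + 4·496.3 = 2470 kN → 1850 kN.
Block shear: A_gv = 7500, A_nv = 5160, A_nt = 540 mm²; R_n = min(0.6F_uA_nv, 0.6F_yA_gv) + U_bs·F_u·A_nt = 1709 kN → 1280 kN.
Bolt shear governs: 669 kN.

669 kN (bolt shear governs)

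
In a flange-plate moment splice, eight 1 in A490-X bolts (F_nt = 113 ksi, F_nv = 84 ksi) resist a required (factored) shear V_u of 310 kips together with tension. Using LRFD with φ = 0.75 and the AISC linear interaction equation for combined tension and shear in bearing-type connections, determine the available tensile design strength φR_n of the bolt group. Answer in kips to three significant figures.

275 kips

A_b = π·1²/4 = 0.7854 in²; f_rv = 310 / (8 × 0.7854) = 49.34 ksi.
F'_nt = 1.3 F_nt − (F_nt / φF_nv) f_rv = 1.3·113 − (113/(0.75·84))·49.34 = 58.4 ksi, capped at F_nt → F'_nt = 58.4 ksi.
R_n = F'_nt · A_b · n = 58.4 × 0.7854 × 8 = 367 kips.
Design strength φR_n = 0.75 × 367 = 275 kips.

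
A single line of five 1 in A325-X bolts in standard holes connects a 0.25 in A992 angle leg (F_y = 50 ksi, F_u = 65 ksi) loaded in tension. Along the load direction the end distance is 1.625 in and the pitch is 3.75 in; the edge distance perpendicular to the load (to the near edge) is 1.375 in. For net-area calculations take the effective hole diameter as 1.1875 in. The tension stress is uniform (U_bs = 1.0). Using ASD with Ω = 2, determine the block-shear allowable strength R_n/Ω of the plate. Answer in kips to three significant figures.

61.3 kips

Shear plane L_v = 1.625 + 4·3.75 = 16.62 in; A_gv = 16.62 × 0.25 = 4.156 in².
A_nv = (16.62 − 4.5·1.1875) × 0.25 = 2.82 in².
A_nt = (1.375 − 0.5·1.1875) × 0.25 = 0.1953 in².
0.6 F_u A_nv = 110 kips; 0.6 F_y A_gv = 124.7 kips → shear rupture governs the shear term.
R_n = 110 + 1.0 × 65 × 0.1953 = 122.7 kips.
Allowable strength R_n/Ω = 122.7 / 2 = 61.3 kips.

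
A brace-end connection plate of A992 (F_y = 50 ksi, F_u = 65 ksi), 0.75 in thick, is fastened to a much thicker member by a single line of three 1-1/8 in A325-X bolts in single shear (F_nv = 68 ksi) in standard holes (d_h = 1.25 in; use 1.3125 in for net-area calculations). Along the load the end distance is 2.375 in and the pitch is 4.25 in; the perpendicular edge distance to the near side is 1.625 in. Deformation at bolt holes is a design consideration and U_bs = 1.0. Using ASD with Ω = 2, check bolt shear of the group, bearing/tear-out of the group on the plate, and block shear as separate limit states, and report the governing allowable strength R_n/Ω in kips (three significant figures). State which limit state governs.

101 kips (bolt shear governs)

Bolt shear: A_b = π·1.125²/4 = 0.994 in²; R_n = 68 × 0.994 × 3 × 1 = 202.8 kips → 202.8 / 2 = 101 kips.
Bearing: edge l_c = 1.75, r_n = 102.4 kips; interior l_c = 3, r_n = 131.6 kips; R_n = 102.4 + 2·131.6 = 365.6 kips → 183 kips.
Block shear: A_gv = 8.156, A_nv = 5.695, A_nt = 0.7266 in²; R_n = min(0.6F_uA_nv, 0.6F_yA_gv) + U_bs·F_u·A_nt = 269.3 kips → 135 kips.
Bolt shear governs: 101 kips.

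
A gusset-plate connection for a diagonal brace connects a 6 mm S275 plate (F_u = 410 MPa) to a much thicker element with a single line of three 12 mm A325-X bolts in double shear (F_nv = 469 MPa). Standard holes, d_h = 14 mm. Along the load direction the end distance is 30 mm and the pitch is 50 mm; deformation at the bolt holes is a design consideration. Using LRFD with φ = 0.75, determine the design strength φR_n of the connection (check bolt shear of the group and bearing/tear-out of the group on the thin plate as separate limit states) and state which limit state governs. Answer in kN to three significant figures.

157 kN (bearing governs)

Bolt shear: A_b = π·12²/4 = 113.1 mm²; R_n = 469 × 113.1 × 3 × 2 / 1000 = 318.3 kN → 0.75 × 318.3 = 239 kN.
Bearing (1.2 l_c t F_u ≤ 2.4 d t F_u): upper limit = 2.4·12·6·410 / 1000 = 70.85 kN.
  Edge l_c = 30 − 14/2 = 23 → r_n = 67.9 kN; interior l_c = 50 − 14 = 36 → r_n = 70.85 kN.
  R_n,bearing = 1·67.9 + 2·70.85 = 209.6 kN → 0.75 × 209.6 = 157 kN.
Bearing governs: 157 kN.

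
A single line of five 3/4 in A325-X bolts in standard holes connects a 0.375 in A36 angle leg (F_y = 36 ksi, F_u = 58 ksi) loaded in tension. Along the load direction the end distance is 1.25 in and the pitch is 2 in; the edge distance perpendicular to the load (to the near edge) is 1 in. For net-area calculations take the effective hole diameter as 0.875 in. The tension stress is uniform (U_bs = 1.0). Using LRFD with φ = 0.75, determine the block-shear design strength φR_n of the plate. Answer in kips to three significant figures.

61.2 kips

Shear plane L_v = 1.25 + 4·2 = 9.25 in; A_gv = 9.25 × 0.375 = 3.469 in².
A_nv = (9.25 − 4.5·0.875) × 0.375 = 1.992 in².
A_nt = (1 − 0.5·0.875) × 0.375 = 0.2109 in².
0.6 F_u A_nv = 69.33 kips; 0.6 F_y A_gv = 74.92 kips → shear rupture governs the shear term.
R_n = 69.33 + 1.0 × 58 × 0.2109 = 81.56 kips.
Design strength φR_n = 0.75 × 81.56 = 61.2 kips.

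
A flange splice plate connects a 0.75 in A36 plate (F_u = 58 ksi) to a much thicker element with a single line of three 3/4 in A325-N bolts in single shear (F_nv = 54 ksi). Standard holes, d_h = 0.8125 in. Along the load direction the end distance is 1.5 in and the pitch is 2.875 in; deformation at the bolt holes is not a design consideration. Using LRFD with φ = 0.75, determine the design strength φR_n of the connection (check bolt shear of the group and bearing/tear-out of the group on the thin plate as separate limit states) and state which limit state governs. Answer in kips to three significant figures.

53.7 kips (bolt shear governs)

Bolt shear: A_b = π·0.75²/4 = 0.4418 in²; R_n = 54 × 0.4418 × 3 × 1 = 71.57 kips → 0.75 × 71.57 = 53.7 kips.
Bearing (1.5 l_c t F_u ≤ 3.0 d t F_u): upper limit = 3.0·0.75·0.75·58 = 97.88 kips.
  Edge l_c = 1.5 − 0.8125/2 = 1.094 → r_n = 71.37 kips; interior l_c = 2.875 − 0.8125 = 2.062 → r_n = 97.88 kips.
  R_n,bearing = 1·71.37 + 2·97.88 = 267.1 kips → 0.75 × 267.1 = 200 kips.
Bolt shear governs: 53.7 kips.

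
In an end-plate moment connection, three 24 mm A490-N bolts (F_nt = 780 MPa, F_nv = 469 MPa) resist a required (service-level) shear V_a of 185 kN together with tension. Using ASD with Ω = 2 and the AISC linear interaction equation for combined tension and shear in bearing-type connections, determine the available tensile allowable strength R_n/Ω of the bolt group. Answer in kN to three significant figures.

A_b = π·24²/4 = 452.4 mm²; f_rv = 185 × 1000 / (3 × 452.4) = 136.3 MPa.
F'_nt = 1.3 F_nt − (Ω F_nt / F_nv) f_rv = 1.3·780 − (2·780/469)·136.3 = 560.6 MPa, capped at F_nt → F'_nt = 560.6 MPa.
R_n = F'_nt · A_b · n = 560.6 × 452.4 × 3 / 1000 = 760.8 kN.
Allowable strength R_n/Ω = 760.8 / 2 = 380 kN.

380 kN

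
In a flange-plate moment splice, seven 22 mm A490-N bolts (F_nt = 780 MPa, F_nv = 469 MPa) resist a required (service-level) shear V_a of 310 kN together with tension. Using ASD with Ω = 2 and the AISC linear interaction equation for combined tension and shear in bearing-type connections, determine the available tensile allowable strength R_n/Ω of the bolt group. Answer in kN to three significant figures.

834 kN

A_b = π·22²/4 = 380.1 mm²; f_rv = 310 × 1000 / (7 × 380.1) = 116.5 MPa.
F'_nt = 1.3 F_nt − (Ω F_nt / F_nv) f_rv = 1.3·780 − (2·780/469)·116.5 = 626.5 MPa, capped at F_nt → F'_nt = 626.5 MPa.
R_n = F'_nt · A_b · n = 626.5 × 380.1 × 7 / 1000 = 1667 kN.
Allowable strength R_n/Ω = 1667 / 2 = 834 kN.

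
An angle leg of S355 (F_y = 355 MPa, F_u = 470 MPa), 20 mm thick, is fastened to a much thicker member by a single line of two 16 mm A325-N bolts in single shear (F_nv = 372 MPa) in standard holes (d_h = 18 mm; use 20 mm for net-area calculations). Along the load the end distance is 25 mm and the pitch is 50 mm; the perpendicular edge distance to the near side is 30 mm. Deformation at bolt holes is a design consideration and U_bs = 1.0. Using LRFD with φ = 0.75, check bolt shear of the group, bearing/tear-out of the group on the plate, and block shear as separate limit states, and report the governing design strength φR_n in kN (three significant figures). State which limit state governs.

Bolt shear: A_b = π·16²/4 = 201.1 mm²; R_n = 372 × 201.1 × 2 × 1 / 1000 = 149.6 kN → 0.75 × 149.6 = 112 kN.
Bearing: edge l_c = 16, r_n = 180.5 kN; interior l_c = 32, r_n = 361 kN; R_n = 180.5 + 1·361 = 541.4 kN → 406 kN.
Block shear: A_gv = 1500, A_nv = 900, A_nt = 400 mm²; R_n = min(0.6F_uA_nv, 0.6F_yA_gv) + U_bs·F_u·A_nt = 441.8 kN → 331 kN.
Bolt shear governs: 112 kN.

112 kN (bolt shear governs)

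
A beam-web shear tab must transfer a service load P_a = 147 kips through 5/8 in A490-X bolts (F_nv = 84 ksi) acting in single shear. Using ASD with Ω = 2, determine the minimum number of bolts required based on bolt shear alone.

A_b = π·0.625²/4 = 0.3068 in².
Per-bolt allowable strength R_n/Ω = 84 × 0.3068 × 1 / 2 = 12.89 kips.
n ≥ 147 / 12.89 = 11.41 → use 12 bolts.

12 bolts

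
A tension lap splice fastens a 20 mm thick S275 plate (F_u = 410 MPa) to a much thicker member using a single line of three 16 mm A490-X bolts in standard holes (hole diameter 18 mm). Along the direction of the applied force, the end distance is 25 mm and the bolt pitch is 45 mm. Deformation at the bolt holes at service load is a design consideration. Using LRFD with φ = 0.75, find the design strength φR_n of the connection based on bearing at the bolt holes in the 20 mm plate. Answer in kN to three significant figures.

Per bolt r_n = 1.2 l_c t F_u ≤ 2.4 d t F_u; upper limit = 2.4 × 16 × 20 × 410 / 1000 = 314.9 kN.
Edge bolt: l_c = 25 − 18/2 = 16 mm → 1.2 × 16 × 20 × 410 / 1000 = 157.4 → r_n = 157.4 kN.
Interior bolts: l_c = 45 − 18 = 27 mm → 1.2 × 27 × 20 × 410 / 1000 = 265.7 → r_n = 265.7 kN.
R_n = 1 × 157.4 + 2 × 265.7 = 688.8 kN.
Design strength φR_n = 0.75 × 688.8 = 517 kN.

517 kN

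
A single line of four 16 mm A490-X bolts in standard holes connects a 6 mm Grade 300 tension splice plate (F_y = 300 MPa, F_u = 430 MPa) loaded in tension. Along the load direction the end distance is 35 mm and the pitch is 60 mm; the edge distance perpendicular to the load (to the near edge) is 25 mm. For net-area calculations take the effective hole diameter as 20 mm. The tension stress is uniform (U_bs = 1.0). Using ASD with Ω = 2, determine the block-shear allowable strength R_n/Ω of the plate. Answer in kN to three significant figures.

Shear plane L_v = 35 + 3·60 = 215 mm; A_gv = 215 × 6 = 1290 mm².
A_nv = (215 − 3.5·20) × 6 = 870 mm².
A_nt = (25 − 0.5·20) × 6 = 90 mm².
0.6 F_u A_nv = 224.5 kN; 0.6 F_y A_gv = 232.2 kN → shear rupture governs the shear term.
R_n = 224.5 + 1.0 × 430 × 90 / 1000 = 263.2 kN.
Allowable strength R_n/Ω = 263.2 / 2 = 132 kN.

132 kN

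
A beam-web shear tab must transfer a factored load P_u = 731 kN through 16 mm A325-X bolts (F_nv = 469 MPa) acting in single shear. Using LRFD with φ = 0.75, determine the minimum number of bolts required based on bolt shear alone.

A_b = π·16²/4 = 201.1 mm².
Per-bolt design strength φR_n = 0.75 × 469 × 201.1 × 1 / 1000 = 70.72 kN.
n ≥ 731 / 70.72 = 10.34 → use 11 bolts.

11 bolts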